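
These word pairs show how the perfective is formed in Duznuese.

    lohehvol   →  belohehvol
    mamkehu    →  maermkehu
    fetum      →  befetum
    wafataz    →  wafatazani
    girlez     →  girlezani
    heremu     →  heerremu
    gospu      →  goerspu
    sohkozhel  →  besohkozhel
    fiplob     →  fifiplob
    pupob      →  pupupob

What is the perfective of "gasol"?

heremu and fetum both have last vowel 'u' yet inflect differently (heerremu, befetum), so the last vowel is not what conditions the rule; the final letter is.
"gasol" ends in -l. The stems ending in -l (sohkozhel → besohkozhel, lohehvol → belohehvol) add the prefix be-.
The other patterns: stems ending in -u insert -er- after the first vowel; stems ending in -b repeat the first consonant+vowel as a prefix; stems ending in -z add -ani.
So gasol → begasol.

begasol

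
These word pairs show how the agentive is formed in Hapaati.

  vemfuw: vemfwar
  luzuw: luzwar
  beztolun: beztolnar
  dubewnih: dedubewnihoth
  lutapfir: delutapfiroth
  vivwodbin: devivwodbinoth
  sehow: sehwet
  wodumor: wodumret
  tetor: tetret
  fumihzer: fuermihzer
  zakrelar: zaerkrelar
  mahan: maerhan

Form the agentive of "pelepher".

beztolun and vivwodbin both end in -n yet inflect differently (beztolnar, devivwodbinoth), so the final letter is not what conditions the rule; the last vowel is.
"pelepher" has last vowel 'e'. The one such stem in the data (fumihzer → fuermihzer) inserts -er- after the first vowel (as do zakrelar, mahan), so the same rule applies.
The other patterns: stems whose last vowel is 'u' delete the last vowel and add -ar; stems whose last vowel is 'i' add de- … -oth around the stem; stems whose last vowel is 'o' delete the last vowel and add -et.
So pelepher → peerlepher.

peerlepher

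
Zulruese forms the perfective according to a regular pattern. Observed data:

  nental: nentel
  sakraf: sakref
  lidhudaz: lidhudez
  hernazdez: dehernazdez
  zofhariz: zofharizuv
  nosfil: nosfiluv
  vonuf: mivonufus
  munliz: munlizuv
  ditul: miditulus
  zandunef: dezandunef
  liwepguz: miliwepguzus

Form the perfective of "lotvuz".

"lotvuz" has last vowel 'u'. The stems whose last vowel is 'u' (liwepguz → miliwepguzus, vonuf → mivonufus, ditul → miditulus) add mi- … -us around the stem.
The other patterns: stems whose last vowel is 'a' change the last vowel to 'e'; stems whose last vowel is 'i' add -uv; stems whose last vowel is 'e' add the prefix de-.
So lotvuz → milotvuzus.

milotvuzus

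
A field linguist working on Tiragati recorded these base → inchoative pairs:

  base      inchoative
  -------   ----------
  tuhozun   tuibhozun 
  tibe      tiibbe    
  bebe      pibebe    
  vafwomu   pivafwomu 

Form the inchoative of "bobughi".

pibobughi

tibe and bebe both end in -e yet inflect differently (tiibbe, pibebe), so the final letter is not what conditions the rule; the first letter is.
"bobughi" begins with b-. The one such stem in the data (bebe → pibebe) adds the prefix pi-, so the same rule applies.
The other pattern: stems beginning with t- insert -ib- after the first vowel.
So bobughi → pibobughi.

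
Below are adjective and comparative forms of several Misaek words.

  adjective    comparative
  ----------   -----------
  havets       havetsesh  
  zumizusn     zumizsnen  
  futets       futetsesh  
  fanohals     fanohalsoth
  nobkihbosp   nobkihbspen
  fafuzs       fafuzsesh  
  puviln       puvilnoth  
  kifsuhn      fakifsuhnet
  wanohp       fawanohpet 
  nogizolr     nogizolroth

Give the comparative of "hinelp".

"hinelp" has second-to-last letter 'l'. The stems whose second-to-last letter is 'l' (nogizolr → nogizolroth, fanohals → fanohalsoth, puviln → puvilnoth) add -oth.
So hinelp → hinelpoth.

hinelpoth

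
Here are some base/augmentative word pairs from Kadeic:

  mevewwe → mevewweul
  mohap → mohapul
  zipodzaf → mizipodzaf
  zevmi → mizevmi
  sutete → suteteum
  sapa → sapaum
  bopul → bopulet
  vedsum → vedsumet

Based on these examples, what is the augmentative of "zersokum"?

mevewwe and sutete both end in -e yet inflect differently (mevewweul, suteteum), so the final letter is not what conditions the rule; the first letter is.
"zersokum" begins with z-. The stems beginning with z- (zipodzaf → mizipodzaf, zevmi → mizevmi) add the prefix mi-.
The other patterns: stems beginning with m- add -ul; stems beginning with s- add -um; stems beginning with b- or v- add -et.
So zersokum → mizersokum.

mizersokum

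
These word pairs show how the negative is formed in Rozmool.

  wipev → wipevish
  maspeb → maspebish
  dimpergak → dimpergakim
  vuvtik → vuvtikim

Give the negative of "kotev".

kotevish

vuvtik and wipev both have 2 vowels yet inflect differently (vuvtikim, wipevish), so the number of vowels is not what conditions the rule; the final letter is.
"kotev" ends in -v. The one such stem in the data (wipev → wipevish) adds -ish, so the same rule applies.
So kotev → kotevish.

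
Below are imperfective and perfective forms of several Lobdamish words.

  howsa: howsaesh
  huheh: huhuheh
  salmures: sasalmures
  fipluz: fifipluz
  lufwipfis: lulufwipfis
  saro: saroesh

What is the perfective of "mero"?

meroesh

howsa and huheh both begin with h- yet inflect differently (howsaesh, huhuheh), so the first letter is not what conditions the rule; whether the stem ends in a vowel or a consonant is.
"mero" ends in a vowel. The stems ending in a vowel (saro → saroesh, howsa → howsaesh) add -esh.
The other pattern: stems ending in a consonant repeat the first consonant+vowel as a prefix.
So mero → meroesh.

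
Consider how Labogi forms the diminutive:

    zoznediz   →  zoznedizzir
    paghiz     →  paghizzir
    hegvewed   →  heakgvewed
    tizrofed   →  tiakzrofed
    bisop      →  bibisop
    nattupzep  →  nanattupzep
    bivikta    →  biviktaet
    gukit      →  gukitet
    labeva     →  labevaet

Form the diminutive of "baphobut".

hegvewed and nattupzep both have last vowel 'e' yet inflect differently (heakgvewed, nanattupzep), so the last vowel is not what conditions the rule; the final letter is.
"baphobut" ends in -t. The one such stem in the data (gukit → gukitet) adds -et, so the same rule applies.
The other patterns: stems ending in -z double the final consonant and add -ir; stems ending in -d insert -ak- after the first vowel; stems ending in -p repeat the first consonant+vowel as a prefix.
So baphobut → baphobutet.

baphobutet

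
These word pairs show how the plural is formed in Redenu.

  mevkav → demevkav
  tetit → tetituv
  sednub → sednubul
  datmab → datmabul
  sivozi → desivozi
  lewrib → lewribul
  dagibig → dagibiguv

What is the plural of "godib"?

godibul

lewrib and dagibig both have last vowel 'i' yet inflect differently (lewribul, dagibiguv), so the last vowel is not what conditions the rule; the final letter is.
"godib" ends in -b. The stems ending in -b (datmab → datmabul, lewrib → lewribul, sednub → sednubul) add -ul.
The other patterns: stems ending in -g or -t add -uv; stems ending in -i or -v add the prefix de-.
So godib → godibul.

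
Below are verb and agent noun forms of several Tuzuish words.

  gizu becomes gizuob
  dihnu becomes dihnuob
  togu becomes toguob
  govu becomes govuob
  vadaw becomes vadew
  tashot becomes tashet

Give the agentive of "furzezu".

"furzezu" ends in -u. The stems ending in -u (gizu → gizuob, dihnu → dihnuob, togu → toguob) add -ob.
The other pattern: stems ending in -t or -w change the last vowel to 'e'.
So furzezu → furzezuob.

furzezuob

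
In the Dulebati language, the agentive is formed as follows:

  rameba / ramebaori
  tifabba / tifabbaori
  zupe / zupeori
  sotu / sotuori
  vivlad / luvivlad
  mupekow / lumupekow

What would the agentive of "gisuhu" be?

"gisuhu" ends in a vowel. The stems ending in a vowel (rameba → ramebaori, tifabba → tifabbaori, zupe → zupeori) add -ori.
The other pattern: stems ending in a consonant add the prefix lu-.
So gisuhu → gisuhuori.

gisuhuori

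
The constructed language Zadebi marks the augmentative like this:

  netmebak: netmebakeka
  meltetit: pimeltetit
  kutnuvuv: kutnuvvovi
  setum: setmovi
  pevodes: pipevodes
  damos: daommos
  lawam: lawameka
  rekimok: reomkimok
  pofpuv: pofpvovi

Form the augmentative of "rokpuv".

pevodes and damos both end in -s yet inflect differently (pipevodes, daommos), so the final letter is not what conditions the rule; the last vowel is.
"rokpuv" has last vowel 'u'. The stems whose last vowel is 'u' (kutnuvuv → kutnuvvovi, pofpuv → pofpvovi, setum → setmovi) delete the last vowel and add -ovi.
The other patterns: stems whose last vowel is 'e' or 'i' add the prefix pi-; stems whose last vowel is 'o' insert -om- after the first vowel; stems whose last vowel is 'a' add -eka.
So rokpuv → rokpvovi.

rokpvovi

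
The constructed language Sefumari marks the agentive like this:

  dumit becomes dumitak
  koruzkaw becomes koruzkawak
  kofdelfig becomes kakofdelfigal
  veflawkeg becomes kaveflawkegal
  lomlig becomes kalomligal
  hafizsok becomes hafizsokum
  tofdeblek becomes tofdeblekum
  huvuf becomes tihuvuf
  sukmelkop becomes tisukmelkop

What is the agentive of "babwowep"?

tibabwowep

dumit and kofdelfig both have last vowel 'i' yet inflect differently (dumitak, kakofdelfigal), so the last vowel is not what conditions the rule; the final letter is.
"babwowep" ends in -p. The one such stem in the data (sukmelkop → tisukmelkop) adds the prefix ti-, so the same rule applies.
So babwowep → tibabwowep.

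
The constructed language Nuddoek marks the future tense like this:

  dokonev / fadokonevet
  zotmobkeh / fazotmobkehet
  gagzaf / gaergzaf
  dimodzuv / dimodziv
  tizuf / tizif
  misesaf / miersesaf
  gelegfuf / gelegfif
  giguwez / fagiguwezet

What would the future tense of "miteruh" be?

misesaf and tizuf both end in -f yet inflect differently (miersesaf, tizif), so the final letter is not what conditions the rule; the last vowel is.
"miteruh" has last vowel 'u'. The stems whose last vowel is 'u' (tizuf → tizif, dimodzuv → dimodziv, gelegfuf → gelegfif) change the last vowel to 'i'.
The other patterns: stems whose last vowel is 'a' insert -er- after the first vowel; stems whose last vowel is 'e' add fa- … -et around the stem.
So miteruh → miterih.

miterih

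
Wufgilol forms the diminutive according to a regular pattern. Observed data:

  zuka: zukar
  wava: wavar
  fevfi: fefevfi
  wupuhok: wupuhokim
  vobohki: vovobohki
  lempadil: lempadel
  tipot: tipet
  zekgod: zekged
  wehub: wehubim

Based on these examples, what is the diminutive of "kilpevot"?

"kilpevot" ends in -t. The one such stem in the data (tipot → tipet) changes the last vowel to 'e' (as do zekgod, lempadil), so the same rule applies.
So kilpevot → kilpevet.

kilpevet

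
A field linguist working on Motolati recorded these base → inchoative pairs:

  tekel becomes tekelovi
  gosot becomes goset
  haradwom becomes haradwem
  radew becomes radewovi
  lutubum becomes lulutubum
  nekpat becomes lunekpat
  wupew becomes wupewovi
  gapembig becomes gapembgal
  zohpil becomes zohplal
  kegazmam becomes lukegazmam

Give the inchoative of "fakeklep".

zohpil and tekel both end in -l yet inflect differently (zohplal, tekelovi), so the final letter is not what conditions the rule; the last vowel is.
"fakeklep" has last vowel 'e'. The stems whose last vowel is 'e' (radew → radewovi, tekel → tekelovi, wupew → wupewovi) add -ovi.
The other patterns: stems whose last vowel is 'i' delete the last vowel and add -al; stems whose last vowel is 'o' change the last vowel to 'e'; stems whose last vowel is 'a' or 'u' add the prefix lu-.
So fakeklep → fakeklepovi.

fakeklepovi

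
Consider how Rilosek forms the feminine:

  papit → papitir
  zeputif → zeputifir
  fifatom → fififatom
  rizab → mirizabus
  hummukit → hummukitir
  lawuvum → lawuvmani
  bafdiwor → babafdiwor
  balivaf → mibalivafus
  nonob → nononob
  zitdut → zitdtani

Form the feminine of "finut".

fintani

rizab and nonob both end in -b yet inflect differently (mirizabus, nononob), so the final letter is not what conditions the rule; the last vowel is.
"finut" has last vowel 'u'. The stems whose last vowel is 'u' (lawuvum → lawuvmani, zitdut → zitdtani) delete the last vowel and add -ani.
The other patterns: stems whose last vowel is 'a' add mi- … -us around the stem; stems whose last vowel is 'o' repeat the first consonant+vowel as a prefix; stems whose last vowel is 'i' add -ir.
So finut → fintani.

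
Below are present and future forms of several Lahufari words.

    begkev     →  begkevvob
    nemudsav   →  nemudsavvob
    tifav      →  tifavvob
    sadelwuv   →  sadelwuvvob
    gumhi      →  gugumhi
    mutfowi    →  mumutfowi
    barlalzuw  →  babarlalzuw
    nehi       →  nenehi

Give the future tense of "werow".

sadelwuv and barlalzuw both have last vowel 'u' yet inflect differently (sadelwuvvob, babarlalzuw), so the last vowel is not what conditions the rule; the final letter is.
"werow" ends in -w. The one such stem in the data (barlalzuw → babarlalzuw) repeats the first consonant+vowel as a prefix (as do gumhi, mutfowi), so the same rule applies.
So werow → wewerow.

wewerow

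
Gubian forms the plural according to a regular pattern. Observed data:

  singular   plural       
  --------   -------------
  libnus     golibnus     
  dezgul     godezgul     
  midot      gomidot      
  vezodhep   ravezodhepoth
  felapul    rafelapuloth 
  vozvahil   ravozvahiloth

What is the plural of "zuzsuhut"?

razuzsuhutoth

"zuzsuhut" has 3 vowels. The stems with 3 vowels (vezodhep → ravezodhepoth, felapul → rafelapuloth, vozvahil → ravozvahiloth) add ra- … -oth around the stem.
So zuzsuhut → razuzsuhutoth.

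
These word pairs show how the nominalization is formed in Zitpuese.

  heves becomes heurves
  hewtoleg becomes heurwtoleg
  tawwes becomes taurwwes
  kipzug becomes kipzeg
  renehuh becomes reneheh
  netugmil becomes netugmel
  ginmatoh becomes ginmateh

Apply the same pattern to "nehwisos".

nehwises

hewtoleg and kipzug both end in -g yet inflect differently (heurwtoleg, kipzeg), so the final letter is not what conditions the rule; the last vowel is.
"nehwisos" has last vowel 'o'. The one such stem in the data (ginmatoh → ginmateh) changes the last vowel to 'e' (as do kipzug, renehuh), so the same rule applies.
The other pattern: stems whose last vowel is 'e' insert -ur- after the first vowel.
So nehwisos → nehwises.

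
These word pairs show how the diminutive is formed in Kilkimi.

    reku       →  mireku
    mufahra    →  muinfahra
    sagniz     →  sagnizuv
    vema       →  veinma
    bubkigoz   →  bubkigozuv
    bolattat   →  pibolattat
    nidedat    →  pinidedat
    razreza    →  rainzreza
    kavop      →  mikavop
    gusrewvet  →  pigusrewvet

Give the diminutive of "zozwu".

"zozwu" ends in -u. The one such stem in the data (reku → mireku) adds the prefix mi-, so the same rule applies.
The other patterns: stems ending in -t add the prefix pi-; stems ending in -a insert -in- after the first vowel; stems ending in -z add -uv.
So zozwu → mizozwu.

mizozwu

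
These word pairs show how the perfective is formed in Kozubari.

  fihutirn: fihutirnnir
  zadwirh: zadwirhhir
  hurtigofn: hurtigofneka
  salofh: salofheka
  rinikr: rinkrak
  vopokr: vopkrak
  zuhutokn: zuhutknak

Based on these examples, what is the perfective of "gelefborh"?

gelefborhhir

fihutirn and hurtigofn both end in -n yet inflect differently (fihutirnnir, hurtigofneka), so the final letter is not what conditions the rule; the second-to-last letter is.
"gelefborh" has second-to-last letter 'r'. The stems whose second-to-last letter is 'r' (fihutirn → fihutirnnir, zadwirh → zadwirhhir) double the final consonant and add -ir.
The other patterns: stems whose second-to-last letter is 'f' add -eka; stems whose second-to-last letter is 'k' delete the last vowel and add -ak.
So gelefborh → gelefborhhir.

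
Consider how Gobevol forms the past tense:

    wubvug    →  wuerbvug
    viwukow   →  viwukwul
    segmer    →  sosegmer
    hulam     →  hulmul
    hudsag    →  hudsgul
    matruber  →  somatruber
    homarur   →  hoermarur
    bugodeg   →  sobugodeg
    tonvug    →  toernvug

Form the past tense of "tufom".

wubvug and bugodeg both end in -g yet inflect differently (wuerbvug, sobugodeg), so the final letter is not what conditions the rule; the last vowel is.
"tufom" has last vowel 'o'. The one such stem in the data (viwukow → viwukwul) deletes the last vowel and adds -ul (as do hulam, hudsag), so the same rule applies.
The other patterns: stems whose last vowel is 'u' insert -er- after the first vowel; stems whose last vowel is 'e' add the prefix so-.
So tufom → tufmul.

tufmul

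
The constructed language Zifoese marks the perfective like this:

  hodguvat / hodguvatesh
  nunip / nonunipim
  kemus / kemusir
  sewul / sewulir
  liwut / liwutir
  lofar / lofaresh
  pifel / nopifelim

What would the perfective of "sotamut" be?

hodguvat and liwut both end in -t yet inflect differently (hodguvatesh, liwutir), so the final letter is not what conditions the rule; the last vowel is.
"sotamut" has last vowel 'u'. The stems whose last vowel is 'u' (liwut → liwutir, sewul → sewulir, kemus → kemusir) add -ir.
So sotamut → sotamutir.

sotamutir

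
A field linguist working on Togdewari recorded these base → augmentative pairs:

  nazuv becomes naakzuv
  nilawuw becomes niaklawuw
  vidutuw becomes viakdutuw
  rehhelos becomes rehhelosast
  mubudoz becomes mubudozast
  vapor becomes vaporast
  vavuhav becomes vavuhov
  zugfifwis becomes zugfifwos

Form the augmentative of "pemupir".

pemupor

nazuv and vavuhav both end in -v yet inflect differently (naakzuv, vavuhov), so the final letter is not what conditions the rule; the last vowel is.
"pemupir" has last vowel 'i'. The one such stem in the data (zugfifwis → zugfifwos) changes the last vowel to 'o' (as does vavuhav), so the same rule applies.
The other patterns: stems whose last vowel is 'u' insert -ak- after the first vowel; stems whose last vowel is 'o' add -ast.
So pemupir → pemupor.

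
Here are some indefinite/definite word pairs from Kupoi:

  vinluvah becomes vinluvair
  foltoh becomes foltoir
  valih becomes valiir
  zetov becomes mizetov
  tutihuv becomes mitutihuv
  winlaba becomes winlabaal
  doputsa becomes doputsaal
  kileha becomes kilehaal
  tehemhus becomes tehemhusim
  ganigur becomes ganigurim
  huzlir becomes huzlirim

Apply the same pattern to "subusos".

foltoh and zetov both have last vowel 'o' yet inflect differently (foltoir, mizetov), so the last vowel is not what conditions the rule; the final letter is.
"subusos" ends in -s. The one such stem in the data (tehemhus → tehemhusim) adds -im, so the same rule applies.
The other patterns: stems ending in -h drop the final letter and add -ir; stems ending in -v add the prefix mi-; stems ending in -a add -al.
So subusos → subusosim.

subusosim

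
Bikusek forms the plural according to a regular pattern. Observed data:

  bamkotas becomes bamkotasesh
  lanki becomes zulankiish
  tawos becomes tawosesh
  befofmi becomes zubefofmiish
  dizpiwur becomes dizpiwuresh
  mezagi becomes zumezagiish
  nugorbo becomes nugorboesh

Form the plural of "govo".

befofmi and bamkotas both begin with b- yet inflect differently (zubefofmiish, bamkotasesh), so the first letter is not what conditions the rule; the final letter is.
"govo" ends in -o. The one such stem in the data (nugorbo → nugorboesh) adds -esh, so the same rule applies.
So govo → govoesh.

govoesh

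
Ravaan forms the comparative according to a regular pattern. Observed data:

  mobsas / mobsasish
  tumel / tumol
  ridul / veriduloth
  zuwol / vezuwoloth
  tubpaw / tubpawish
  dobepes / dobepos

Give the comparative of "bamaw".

bamawish

mobsas and dobepes both end in -s yet inflect differently (mobsasish, dobepos), so the final letter is not what conditions the rule; the last vowel is.
"bamaw" has last vowel 'a'. The stems whose last vowel is 'a' (mobsas → mobsasish, tubpaw → tubpawish) add -ish.
So bamaw → bamawish.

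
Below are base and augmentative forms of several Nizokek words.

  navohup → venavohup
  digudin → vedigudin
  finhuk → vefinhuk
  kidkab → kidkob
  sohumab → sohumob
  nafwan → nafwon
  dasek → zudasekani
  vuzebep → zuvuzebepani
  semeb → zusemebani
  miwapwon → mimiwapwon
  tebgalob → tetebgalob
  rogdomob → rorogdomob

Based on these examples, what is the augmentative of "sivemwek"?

digudin and nafwan both end in -n yet inflect differently (vedigudin, nafwon), so the final letter is not what conditions the rule; the last vowel is.
"sivemwek" has last vowel 'e'. The stems whose last vowel is 'e' (dasek → zudasekani, vuzebep → zuvuzebepani, semeb → zusemebani) add zu- … -ani around the stem.
The other patterns: stems whose last vowel is 'i' or 'u' add the prefix ve-; stems whose last vowel is 'a' change the last vowel to 'o'; stems whose last vowel is 'o' repeat the first consonant+vowel as a prefix.
So sivemwek → zusivemwekani.

zusivemwekani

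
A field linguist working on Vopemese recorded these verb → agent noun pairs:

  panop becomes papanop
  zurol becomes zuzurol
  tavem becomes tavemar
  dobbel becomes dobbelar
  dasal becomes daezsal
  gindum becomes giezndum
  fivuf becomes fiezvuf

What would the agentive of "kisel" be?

"kisel" has last vowel 'e'. The stems whose last vowel is 'e' (tavem → tavemar, dobbel → dobbelar) add -ar.
So kisel → kiselar.

kiselar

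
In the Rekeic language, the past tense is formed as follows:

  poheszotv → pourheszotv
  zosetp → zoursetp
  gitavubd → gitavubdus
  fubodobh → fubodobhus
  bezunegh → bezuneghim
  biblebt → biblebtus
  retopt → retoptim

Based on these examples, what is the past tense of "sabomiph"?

sabomiphim

biblebt and retopt both end in -t yet inflect differently (biblebtus, retoptim), so the final letter is not what conditions the rule; the second-to-last letter is.
"sabomiph" has second-to-last letter 'p'. The one such stem in the data (retopt → retoptim) adds -im, so the same rule applies.
The other patterns: stems whose second-to-last letter is 'b' add -us; stems whose second-to-last letter is 't' insert -ur- after the first vowel.
So sabomiph → sabomiphim.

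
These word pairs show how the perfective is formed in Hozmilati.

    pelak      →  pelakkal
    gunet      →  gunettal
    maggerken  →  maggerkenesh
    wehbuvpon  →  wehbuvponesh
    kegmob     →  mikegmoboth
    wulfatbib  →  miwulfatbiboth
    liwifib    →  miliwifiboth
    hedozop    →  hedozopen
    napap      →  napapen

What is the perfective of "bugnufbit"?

bugnufbittal

gunet and maggerken both have last vowel 'e' yet inflect differently (gunettal, maggerkenesh), so the last vowel is not what conditions the rule; the final letter is.
"bugnufbit" ends in -t. The one such stem in the data (gunet → gunettal) doubles the final consonant and adds -al (as does pelak), so the same rule applies.
So bugnufbit → bugnufbittal.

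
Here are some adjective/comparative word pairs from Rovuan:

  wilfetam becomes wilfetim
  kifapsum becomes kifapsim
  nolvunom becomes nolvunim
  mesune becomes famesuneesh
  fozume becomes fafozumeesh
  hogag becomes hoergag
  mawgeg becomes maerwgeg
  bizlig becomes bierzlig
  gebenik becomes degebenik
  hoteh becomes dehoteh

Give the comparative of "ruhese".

wilfetam and hogag both have last vowel 'a' yet inflect differently (wilfetim, hoergag), so the last vowel is not what conditions the rule; the final letter is.
"ruhese" ends in -e. The stems ending in -e (mesune → famesuneesh, fozume → fafozumeesh) add fa- … -esh around the stem.
The other patterns: stems ending in -m change the last vowel to 'i'; stems ending in -g insert -er- after the first vowel; stems ending in -h or -k add the prefix de-.
So ruhese → faruheseesh.

faruheseesh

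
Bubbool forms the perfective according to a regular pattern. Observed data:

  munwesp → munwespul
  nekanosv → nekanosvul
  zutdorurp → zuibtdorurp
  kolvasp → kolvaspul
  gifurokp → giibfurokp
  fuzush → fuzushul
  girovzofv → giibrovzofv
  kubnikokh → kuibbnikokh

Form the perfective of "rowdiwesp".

nekanosv and girovzofv both end in -v yet inflect differently (nekanosvul, giibrovzofv), so the final letter is not what conditions the rule; the second-to-last letter is.
"rowdiwesp" has second-to-last letter 's'. The stems whose second-to-last letter is 's' (nekanosv → nekanosvul, fuzush → fuzushul, munwesp → munwespul) add -ul.
So rowdiwesp → rowdiwespul.

rowdiwespul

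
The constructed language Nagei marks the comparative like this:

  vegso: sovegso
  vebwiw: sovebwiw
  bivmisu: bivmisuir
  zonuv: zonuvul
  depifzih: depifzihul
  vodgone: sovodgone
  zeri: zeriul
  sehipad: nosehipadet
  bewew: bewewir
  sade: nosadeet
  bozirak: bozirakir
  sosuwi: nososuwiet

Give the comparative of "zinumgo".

"zinumgo" begins with z-. The stems beginning with z- (zeri → zeriul, zonuv → zonuvul) add -ul.
The other patterns: stems beginning with v- add the prefix so-; stems beginning with s- add no- … -et around the stem; stems beginning with b- add -ir.
So zinumgo → zinumgoul.

zinumgoul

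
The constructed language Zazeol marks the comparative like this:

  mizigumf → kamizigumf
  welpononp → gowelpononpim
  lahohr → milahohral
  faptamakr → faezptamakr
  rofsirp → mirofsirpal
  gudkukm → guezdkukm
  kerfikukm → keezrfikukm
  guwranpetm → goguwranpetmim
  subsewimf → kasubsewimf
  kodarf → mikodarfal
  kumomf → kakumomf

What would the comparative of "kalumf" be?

kakalumf

kumomf and kodarf both end in -f yet inflect differently (kakumomf, mikodarfal), so the final letter is not what conditions the rule; the second-to-last letter is.
"kalumf" has second-to-last letter 'm'. The stems whose second-to-last letter is 'm' (kumomf → kakumomf, mizigumf → kamizigumf, subsewimf → kasubsewimf) add the prefix ka-.
So kalumf → kakalumf.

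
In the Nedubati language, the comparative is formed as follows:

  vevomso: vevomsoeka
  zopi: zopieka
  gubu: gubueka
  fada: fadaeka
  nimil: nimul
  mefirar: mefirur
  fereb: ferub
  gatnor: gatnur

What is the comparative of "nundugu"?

nundugueka

"nundugu" ends in a vowel. The stems ending in a vowel (vevomso → vevomsoeka, zopi → zopieka, gubu → gubueka) add -eka.
So nundugu → nundugueka.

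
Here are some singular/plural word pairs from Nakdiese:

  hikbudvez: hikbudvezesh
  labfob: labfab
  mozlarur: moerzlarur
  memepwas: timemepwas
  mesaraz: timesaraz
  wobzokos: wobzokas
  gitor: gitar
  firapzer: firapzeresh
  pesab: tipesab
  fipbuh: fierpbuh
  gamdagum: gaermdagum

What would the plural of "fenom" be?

"fenom" has last vowel 'o'. The stems whose last vowel is 'o' (labfob → labfab, wobzokos → wobzokas, gitor → gitar) change the last vowel to 'a'.
The other patterns: stems whose last vowel is 'u' insert -er- after the first vowel; stems whose last vowel is 'a' add the prefix ti-; stems whose last vowel is 'e' add -esh.
So fenom → fenam.

fenam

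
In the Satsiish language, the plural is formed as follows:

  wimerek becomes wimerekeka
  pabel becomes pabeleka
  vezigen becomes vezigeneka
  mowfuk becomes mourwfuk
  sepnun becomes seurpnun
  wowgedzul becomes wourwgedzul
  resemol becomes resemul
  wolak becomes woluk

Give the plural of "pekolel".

wimerek and mowfuk both end in -k yet inflect differently (wimerekeka, mourwfuk), so the final letter is not what conditions the rule; the last vowel is.
"pekolel" has last vowel 'e'. The stems whose last vowel is 'e' (wimerek → wimerekeka, pabel → pabeleka, vezigen → vezigeneka) add -eka.
So pekolel → pekoleleka.

pekoleleka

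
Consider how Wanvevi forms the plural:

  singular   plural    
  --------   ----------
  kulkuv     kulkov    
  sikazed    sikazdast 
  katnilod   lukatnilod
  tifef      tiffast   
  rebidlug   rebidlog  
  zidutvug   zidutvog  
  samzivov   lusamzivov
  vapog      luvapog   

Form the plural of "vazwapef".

vazwapfast

sikazed and katnilod both end in -d yet inflect differently (sikazdast, lukatnilod), so the final letter is not what conditions the rule; the last vowel is.
"vazwapef" has last vowel 'e'. The stems whose last vowel is 'e' (sikazed → sikazdast, tifef → tiffast) delete the last vowel and add -ast.
So vazwapef → vazwapfast.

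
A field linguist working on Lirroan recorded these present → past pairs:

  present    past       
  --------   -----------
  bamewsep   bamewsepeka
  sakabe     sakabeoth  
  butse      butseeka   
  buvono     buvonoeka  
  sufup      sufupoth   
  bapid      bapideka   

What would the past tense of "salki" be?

bamewsep and sufup both end in -p yet inflect differently (bamewsepeka, sufupoth), so the final letter is not what conditions the rule; the first letter is.
"salki" begins with s-. The stems beginning with s- (sufup → sufupoth, sakabe → sakabeoth) add -oth.
The other pattern: stems beginning with b- add -eka.
So salki → salkioth.

salkioth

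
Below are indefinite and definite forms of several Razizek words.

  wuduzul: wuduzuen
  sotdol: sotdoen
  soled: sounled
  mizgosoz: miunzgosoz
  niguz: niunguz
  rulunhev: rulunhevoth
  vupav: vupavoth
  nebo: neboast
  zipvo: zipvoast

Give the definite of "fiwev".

sotdol and mizgosoz both have last vowel 'o' yet inflect differently (sotdoen, miunzgosoz), so the last vowel is not what conditions the rule; the final letter is.
"fiwev" ends in -v. The stems ending in -v (rulunhev → rulunhevoth, vupav → vupavoth) add -oth.
So fiwev → fiwevoth.

fiwevoth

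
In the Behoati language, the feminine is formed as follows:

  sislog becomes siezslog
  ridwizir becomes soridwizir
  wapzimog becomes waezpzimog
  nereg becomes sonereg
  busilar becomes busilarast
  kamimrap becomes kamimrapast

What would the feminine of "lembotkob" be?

sislog and nereg both end in -g yet inflect differently (siezslog, sonereg), so the final letter is not what conditions the rule; the last vowel is.
"lembotkob" has last vowel 'o'. The stems whose last vowel is 'o' (sislog → siezslog, wapzimog → waezpzimog) insert -ez- after the first vowel.
The other patterns: stems whose last vowel is 'a' add -ast; stems whose last vowel is 'e' or 'i' add the prefix so-.
So lembotkob → leezmbotkob.

leezmbotkob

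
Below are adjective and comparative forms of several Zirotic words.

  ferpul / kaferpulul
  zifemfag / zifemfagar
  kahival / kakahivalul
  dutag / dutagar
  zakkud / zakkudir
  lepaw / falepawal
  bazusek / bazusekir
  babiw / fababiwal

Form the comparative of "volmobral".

"volmobral" ends in -l. The stems ending in -l (ferpul → kaferpulul, kahival → kakahivalul) add ka- … -ul around the stem.
The other patterns: stems ending in -g add -ar; stems ending in -w add fa- … -al around the stem; stems ending in -d or -k add -ir.
So volmobral → kavolmobralul.

kavolmobralul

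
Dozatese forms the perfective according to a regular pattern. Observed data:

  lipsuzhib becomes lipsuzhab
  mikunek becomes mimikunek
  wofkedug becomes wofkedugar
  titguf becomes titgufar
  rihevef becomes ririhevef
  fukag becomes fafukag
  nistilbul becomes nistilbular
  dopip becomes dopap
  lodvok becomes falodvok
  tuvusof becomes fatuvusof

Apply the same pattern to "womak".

fawomak

wofkedug and fukag both end in -g yet inflect differently (wofkedugar, fafukag), so the final letter is not what conditions the rule; the last vowel is.
"womak" has last vowel 'a'. The one such stem in the data (fukag → fafukag) adds the prefix fa-, so the same rule applies.
So womak → fawomak.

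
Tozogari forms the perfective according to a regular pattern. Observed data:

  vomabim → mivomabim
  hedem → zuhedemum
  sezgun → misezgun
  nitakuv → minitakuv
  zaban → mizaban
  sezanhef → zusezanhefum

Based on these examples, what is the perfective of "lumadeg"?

hedem and vomabim both end in -m yet inflect differently (zuhedemum, mivomabim), so the final letter is not what conditions the rule; the last vowel is.
"lumadeg" has last vowel 'e'. The stems whose last vowel is 'e' (sezanhef → zusezanhefum, hedem → zuhedemum) add zu- … -um around the stem.
The other pattern: stems whose last vowel is 'a', 'i' or 'u' add the prefix mi-.
So lumadeg → zulumadegum.

zulumadegum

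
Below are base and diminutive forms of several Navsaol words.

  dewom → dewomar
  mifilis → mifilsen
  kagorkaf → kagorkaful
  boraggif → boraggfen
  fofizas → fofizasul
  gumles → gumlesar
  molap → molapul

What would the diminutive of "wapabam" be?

wapabamul

fofizas and mifilis both end in -s yet inflect differently (fofizasul, mifilsen), so the final letter is not what conditions the rule; the last vowel is.
"wapabam" has last vowel 'a'. The stems whose last vowel is 'a' (molap → molapul, fofizas → fofizasul, kagorkaf → kagorkaful) add -ul.
The other patterns: stems whose last vowel is 'i' delete the last vowel and add -en; stems whose last vowel is 'e' or 'o' add -ar.
So wapabam → wapabamul.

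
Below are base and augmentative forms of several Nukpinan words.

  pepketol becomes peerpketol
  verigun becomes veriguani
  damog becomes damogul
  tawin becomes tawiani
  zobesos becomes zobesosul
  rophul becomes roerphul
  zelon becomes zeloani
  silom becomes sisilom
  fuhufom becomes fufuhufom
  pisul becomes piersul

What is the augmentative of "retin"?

retiani

silom and zelon both have last vowel 'o' yet inflect differently (sisilom, zeloani), so the last vowel is not what conditions the rule; the final letter is.
"retin" ends in -n. The stems ending in -n (zelon → zeloani, tawin → tawiani, verigun → veriguani) drop the final letter and add -ani.
The other patterns: stems ending in -m repeat the first consonant+vowel as a prefix; stems ending in -l insert -er- after the first vowel; stems ending in -g or -s add -ul.
So retin → retiani.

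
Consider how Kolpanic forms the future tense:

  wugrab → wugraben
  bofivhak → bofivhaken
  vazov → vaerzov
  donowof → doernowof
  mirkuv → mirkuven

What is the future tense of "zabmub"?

"zabmub" has last vowel 'u'. The one such stem in the data (mirkuv → mirkuven) adds -en, so the same rule applies.
So zabmub → zabmuben.

zabmuben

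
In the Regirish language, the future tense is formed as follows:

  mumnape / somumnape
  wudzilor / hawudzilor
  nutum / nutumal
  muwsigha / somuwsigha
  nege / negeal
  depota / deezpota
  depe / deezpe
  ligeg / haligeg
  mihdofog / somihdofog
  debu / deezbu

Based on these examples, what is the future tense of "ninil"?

nege and mumnape both end in -e yet inflect differently (negeal, somumnape), so the final letter is not what conditions the rule; the first letter is.
"ninil" begins with n-. The stems beginning with n- (nege → negeal, nutum → nutumal) add -al.
The other patterns: stems beginning with m- add the prefix so-; stems beginning with d- insert -ez- after the first vowel; stems beginning with l- or w- add the prefix ha-.
So ninil → ninilal.

ninilal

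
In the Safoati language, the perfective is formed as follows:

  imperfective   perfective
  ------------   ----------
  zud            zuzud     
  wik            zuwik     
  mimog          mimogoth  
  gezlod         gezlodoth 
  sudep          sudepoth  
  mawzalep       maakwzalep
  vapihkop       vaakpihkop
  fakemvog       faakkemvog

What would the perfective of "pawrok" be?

pawrokoth

zud and gezlod both end in -d yet inflect differently (zuzud, gezlodoth), so the final letter is not what conditions the rule; the number of vowels is.
"pawrok" has 2 vowels. The stems with 2 vowels (mimog → mimogoth, gezlod → gezlodoth, sudep → sudepoth) add -oth.
So pawrok → pawrokoth.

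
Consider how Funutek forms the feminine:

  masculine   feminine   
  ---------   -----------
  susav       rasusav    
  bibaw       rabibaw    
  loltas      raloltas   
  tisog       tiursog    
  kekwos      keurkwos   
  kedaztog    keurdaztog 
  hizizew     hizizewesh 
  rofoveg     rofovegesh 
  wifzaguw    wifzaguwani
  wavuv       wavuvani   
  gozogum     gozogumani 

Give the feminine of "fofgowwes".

loltas and kekwos both end in -s yet inflect differently (raloltas, keurkwos), so the final letter is not what conditions the rule; the last vowel is.
"fofgowwes" has last vowel 'e'. The stems whose last vowel is 'e' (hizizew → hizizewesh, rofoveg → rofovegesh) add -esh.
So fofgowwes → fofgowwesesh.

fofgowwesesh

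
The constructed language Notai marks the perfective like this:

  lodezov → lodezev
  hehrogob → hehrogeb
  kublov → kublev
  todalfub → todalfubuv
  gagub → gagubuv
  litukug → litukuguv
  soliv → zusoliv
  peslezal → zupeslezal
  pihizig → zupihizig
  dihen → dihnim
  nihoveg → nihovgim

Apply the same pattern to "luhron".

hehrogob and todalfub both end in -b yet inflect differently (hehrogeb, todalfubuv), so the final letter is not what conditions the rule; the last vowel is.
"luhron" has last vowel 'o'. The stems whose last vowel is 'o' (lodezov → lodezev, hehrogob → hehrogeb, kublov → kublev) change the last vowel to 'e'.
So luhron → luhren.

luhren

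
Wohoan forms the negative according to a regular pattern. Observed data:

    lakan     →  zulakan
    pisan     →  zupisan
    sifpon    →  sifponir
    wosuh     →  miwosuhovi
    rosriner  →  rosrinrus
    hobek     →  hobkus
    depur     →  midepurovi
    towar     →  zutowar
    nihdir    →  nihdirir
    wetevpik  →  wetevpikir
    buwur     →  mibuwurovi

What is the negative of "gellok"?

gellokir

towar and depur both end in -r yet inflect differently (zutowar, midepurovi), so the final letter is not what conditions the rule; the last vowel is.
"gellok" has last vowel 'o'. The one such stem in the data (sifpon → sifponir) adds -ir, so the same rule applies.
So gellok → gellokir.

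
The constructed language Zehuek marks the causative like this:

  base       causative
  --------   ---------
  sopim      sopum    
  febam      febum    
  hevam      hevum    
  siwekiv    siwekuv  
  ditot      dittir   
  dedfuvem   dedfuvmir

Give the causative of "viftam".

viftum

"viftam" has last vowel 'a'. The stems whose last vowel is 'a' (febam → febum, hevam → hevum) change the last vowel to 'u'.
The other pattern: stems whose last vowel is 'e' or 'o' delete the last vowel and add -ir.
So viftam → viftum.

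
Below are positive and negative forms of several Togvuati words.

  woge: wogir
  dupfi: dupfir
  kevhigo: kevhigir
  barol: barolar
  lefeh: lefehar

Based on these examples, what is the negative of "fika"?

fikir

kevhigo and barol both have last vowel 'o' yet inflect differently (kevhigir, barolar), so the last vowel is not what conditions the rule; whether the stem ends in a vowel or a consonant is.
"fika" ends in a vowel. The stems ending in a vowel (woge → wogir, dupfi → dupfir, kevhigo → kevhigir) drop the final letter and add -ir.
So fika → fikir.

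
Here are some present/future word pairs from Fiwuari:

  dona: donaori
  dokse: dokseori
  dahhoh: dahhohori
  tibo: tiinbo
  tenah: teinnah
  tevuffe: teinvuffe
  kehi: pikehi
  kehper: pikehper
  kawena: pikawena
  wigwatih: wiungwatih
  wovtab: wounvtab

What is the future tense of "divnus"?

divnusori

dahhoh and tenah both end in -h yet inflect differently (dahhohori, teinnah), so the final letter is not what conditions the rule; the first letter is.
"divnus" begins with d-. The stems beginning with d- (dona → donaori, dokse → dokseori, dahhoh → dahhohori) add -ori.
So divnus → divnusori.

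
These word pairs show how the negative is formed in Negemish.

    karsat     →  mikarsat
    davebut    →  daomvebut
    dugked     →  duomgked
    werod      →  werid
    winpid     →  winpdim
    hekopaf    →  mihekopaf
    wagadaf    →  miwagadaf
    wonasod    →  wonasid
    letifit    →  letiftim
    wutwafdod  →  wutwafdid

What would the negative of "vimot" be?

"vimot" has last vowel 'o'. The stems whose last vowel is 'o' (wonasod → wonasid, werod → werid, wutwafdod → wutwafdid) change the last vowel to 'i'.
So vimot → vimit.

vimit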